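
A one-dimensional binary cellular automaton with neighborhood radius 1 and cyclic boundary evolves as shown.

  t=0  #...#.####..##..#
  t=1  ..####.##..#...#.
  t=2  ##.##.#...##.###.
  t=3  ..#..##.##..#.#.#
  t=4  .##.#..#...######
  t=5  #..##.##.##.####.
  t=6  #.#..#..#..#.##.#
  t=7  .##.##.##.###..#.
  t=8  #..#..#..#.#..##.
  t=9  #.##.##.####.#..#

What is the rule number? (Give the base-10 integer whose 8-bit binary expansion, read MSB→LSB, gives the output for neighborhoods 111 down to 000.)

  nb ###: next=#  (t=0,i=7, bit7=1)
  nb ##.: next=.  (t=0,i=0, bit6=0)
  nb #.#: next=#  (t=0,i=5, bit5=1)
  nb #..: next=.  (t=0,i=1, bit4=0)
  nb .##: next=.  (t=0,i=6, bit3=0)
  nb .#.: next=#  (t=0,i=4, bit2=1)
  nb ..#: next=#  (t=0,i=3, bit1=1)
  nb ...: next=#  (t=0,i=2, bit0=1)
  bits 10100111 = 167

167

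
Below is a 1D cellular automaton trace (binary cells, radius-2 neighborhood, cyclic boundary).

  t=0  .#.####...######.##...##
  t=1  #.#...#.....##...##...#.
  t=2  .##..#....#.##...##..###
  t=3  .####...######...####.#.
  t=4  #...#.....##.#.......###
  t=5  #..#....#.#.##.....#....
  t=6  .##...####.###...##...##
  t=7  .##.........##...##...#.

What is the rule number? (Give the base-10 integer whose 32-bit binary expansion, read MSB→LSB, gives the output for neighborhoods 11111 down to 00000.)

  [31] ##### => #  t=0,i=12
  [30] ####. => .  t=0,i=5
  [29] ###.# => .  t=0,i=15
  [28] ###.. => #  t=0,i=6
  [27] ##.## => .  t=0,i=16
  [26] ##.#. => #  t=0,i=0
  [25] ##..# => #  t=2,i=3
  [24] ##... => .  t=0,i=7
  [23] #.### => .  t=0,i=3
  [22] #.##. => #  t=0,i=17
  [21] #.#.# => .  t=0,i=1
  [20] #.#.. => #  t=1,i=2
  [19] #..## => #  t=2,i=20
  [18] #..#. => #  t=2,i=4
  [17] #...# => .  t=0,i=8
  [16] #.... => .  t=1,i=8
  [15] .#### => .  t=0,i=4
  [14] .###. => #  t=2,i=22
  [13] .##.# => .  t=0,i=23
  [12] .##.. => #  t=0,i=18
  [11] .#.## => #  t=0,i=2
  [10] .#.#. => #  t=1,i=1
  [9] .#..# => #  t=3,i=23
  [8] .#... => .  t=1,i=3
  [7] ..### => .  t=0,i=10
  [6] ..##. => #  t=0,i=22
  [5] ..#.# => #  t=1,i=22
  [4] ..#.. => .  t=1,i=6
  [3] ...## => .  t=0,i=9
  [2] ...#. => #  t=1,i=5
  [1] ....# => #  t=1,i=10
  [0] ..... => .  t=1,i=9
  bits 10010110010111000101111001100110 = 2522635878

2522635878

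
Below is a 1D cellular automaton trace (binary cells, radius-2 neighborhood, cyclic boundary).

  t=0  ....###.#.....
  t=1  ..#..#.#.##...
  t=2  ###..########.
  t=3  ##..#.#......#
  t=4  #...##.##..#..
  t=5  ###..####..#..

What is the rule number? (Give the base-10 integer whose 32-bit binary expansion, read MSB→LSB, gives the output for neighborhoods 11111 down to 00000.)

233569590

  ##### -> .   bit 31 = 0  t=2,i=7
  ####. -> .   bit 30 = 0  t=2,i=11
  ###.# -> .   bit 29 = 0  t=0,i=6
  ###.. -> .   bit 28 = 0  t=2,i=2
  ##.## -> #   bit 27 = 1  t=2,i=13
  ##.#. -> #   bit 26 = 1  t=0,i=7
  ##..# -> .   bit 25 = 0  t=2,i=3
  ##... -> #   bit 24 = 1  t=1,i=11
  #.### -> #   bit 23 = 1  t=2,i=0
  #.##. -> #   bit 22 = 1  t=1,i=9
  #.#.# -> #   bit 21 = 1  t=1,i=7
  #.#.. -> .   bit 20 = 0  t=0,i=8
  #..## -> #   bit 19 = 1  t=2,i=4
  #..#. -> .   bit 18 = 0  t=1,i=4
  #...# -> #   bit 17 = 1  t=4,i=2
  #.... -> #   bit 16 = 1  t=0,i=10
  .#### -> #   bit 15 = 1  t=2,i=6
  .###. -> #   bit 14 = 1  t=0,i=5
  .##.# -> #   bit 13 = 1  t=4,i=5
  .##.. -> #   bit 12 = 1  t=1,i=10
  .#.## -> #   bit 11 = 1  t=1,i=8
  .#.#. -> #   bit 10 = 1  t=1,i=6
  .#..# -> .   bit 9 = 0  t=1,i=3
  .#... -> #   bit 8 = 1  t=0,i=9
  ..### -> .   bit 7 = 0  t=0,i=4
  ..##. -> .   bit 6 = 0  t=4,i=4
  ..#.# -> #   bit 5 = 1  t=1,i=5
  ..#.. -> #   bit 4 = 1  t=1,i=2
  ...## -> .   bit 3 = 0  t=0,i=3
  ...#. -> #   bit 2 = 1  t=1,i=1
  ....# -> #   bit 1 = 1  t=0,i=2
  ..... -> .   bit 0 = 0  t=0,i=0
  bits 00001101111010111111110100110110 = 233569590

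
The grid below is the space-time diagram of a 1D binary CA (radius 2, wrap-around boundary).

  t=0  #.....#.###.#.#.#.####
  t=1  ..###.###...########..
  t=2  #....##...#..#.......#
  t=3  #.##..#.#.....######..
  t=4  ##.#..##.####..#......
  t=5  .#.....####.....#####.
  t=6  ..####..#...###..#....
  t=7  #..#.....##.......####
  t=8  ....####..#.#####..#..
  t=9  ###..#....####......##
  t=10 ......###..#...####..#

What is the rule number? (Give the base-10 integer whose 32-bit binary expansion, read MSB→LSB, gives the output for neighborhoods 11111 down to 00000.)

  ##### -> .   bit 31 = 0  t=0,i=20
  ####. -> .   bit 30 = 0  t=0,i=21
  ###.# -> .   bit 29 = 0  t=0,i=10
  ###.. -> .   bit 28 = 0  t=0,i=0
  ##.## -> #   bit 27 = 1  t=1,i=5
  ##.#. -> .   bit 26 = 0  t=0,i=11
  ##..# -> .   bit 25 = 0  t=3,i=4
  ##... -> .   bit 24 = 0  t=0,i=1
  #.### -> #   bit 23 = 1  t=0,i=8
  #.##. -> .   bit 22 = 0  t=3,i=2
  #.#.# -> #   bit 21 = 1  t=0,i=12
  #.#.. -> .   bit 20 = 0  t=3,i=8
  #..## -> .   bit 19 = 0  t=4,i=5
  #..#. -> .   bit 18 = 0  t=2,i=12
  #...# -> #   bit 17 = 1  t=1,i=10
  #.... -> #   bit 16 = 1  t=0,i=2
  .#### -> #   bit 15 = 1  t=0,i=19
  .###. -> .   bit 14 = 0  t=0,i=9
  .##.# -> #   bit 13 = 1  t=4,i=1
  .##.. -> #   bit 12 = 1  t=2,i=0
  .#.## -> #   bit 11 = 1  t=0,i=7
  .#.#. -> #   bit 10 = 1  t=0,i=13
  .#..# -> .   bit 9 = 0  t=2,i=11
  .#... -> #   bit 8 = 1  t=2,i=14
  ..### -> .   bit 7 = 0  t=1,i=2
  ..##. -> .   bit 6 = 0  t=2,i=5
  ..#.# -> #   bit 5 = 1  t=0,i=6
  ..#.. -> .   bit 4 = 0  t=2,i=10
  ...## -> .   bit 3 = 0  t=1,i=1
  ...#. -> .   bit 2 = 0  t=0,i=5
  ....# -> #   bit 1 = 1  t=0,i=4
  ..... -> #   bit 0 = 1  t=0,i=3
  bits 00001000101000111011110100100011 = 144948515

144948515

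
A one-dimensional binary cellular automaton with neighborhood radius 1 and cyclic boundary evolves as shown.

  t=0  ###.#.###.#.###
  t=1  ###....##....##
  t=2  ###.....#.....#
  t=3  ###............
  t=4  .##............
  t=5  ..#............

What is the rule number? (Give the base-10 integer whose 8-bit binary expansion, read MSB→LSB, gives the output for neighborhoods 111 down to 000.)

  ###|#  b7=1 t=0,i=0
  ##.|#  b6=1 t=0,i=2
  #.#|.  b5=0 t=0,i=3
  #..|.  b4=0 t=1,i=3
  .##|.  b3=0 t=0,i=6
  .#.|.  b2=0 t=0,i=4
  ..#|.  b1=0 t=1,i=6
  ...|.  b0=0 t=1,i=4
  bits 11000000 = 192

192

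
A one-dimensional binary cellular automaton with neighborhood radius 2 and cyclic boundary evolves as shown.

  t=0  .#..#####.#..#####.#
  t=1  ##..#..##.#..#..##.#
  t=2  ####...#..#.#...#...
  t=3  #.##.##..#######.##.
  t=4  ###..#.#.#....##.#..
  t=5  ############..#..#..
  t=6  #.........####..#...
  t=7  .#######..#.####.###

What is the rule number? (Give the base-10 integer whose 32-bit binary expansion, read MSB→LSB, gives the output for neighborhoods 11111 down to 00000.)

1920421349

  nb #####: next=.  (t=0,i=6, bit31=0)
  nb ####.: next=#  (t=0,i=7, bit30=1)
  nb ###.#: next=#  (t=0,i=8, bit29=1)
  nb ###..: next=#  (t=1,i=1, bit28=1)
  nb ##.##: next=.  (t=1,i=18, bit27=0)
  nb ##.#.: next=.  (t=0,i=9, bit26=0)
  nb ##..#: next=#  (t=1,i=2, bit25=1)
  nb ##...: next=.  (t=2,i=4, bit24=0)
  nb #.###: next=.  (t=1,i=19, bit23=0)
  nb #.##.: next=#  (t=3,i=2, bit22=1)
  nb #.#.#: next=#  (t=0,i=19, bit21=1)
  nb #.#..: next=#  (t=0,i=1, bit20=1)
  nb #..##: next=.  (t=0,i=3, bit19=0)
  nb #..#.: next=#  (t=1,i=3, bit18=1)
  nb #...#: next=#  (t=2,i=5, bit17=1)
  nb #....: next=#  (t=4,i=11, bit16=1)
  nb .####: next=.  (t=0,i=5, bit15=0)
  nb .###.: next=#  (t=1,i=0, bit14=1)
  nb .##.#: next=.  (t=1,i=8, bit13=0)
  nb .##..: next=.  (t=3,i=6, bit12=0)
  nb .#.##: next=#  (t=3,i=1, bit11=1)
  nb .#.#.: next=#  (t=0,i=0, bit10=1)
  nb .#..#: next=.  (t=0,i=2, bit9=0)
  nb .#...: next=#  (t=2,i=13, bit8=1)
  nb ..###: next=#  (t=0,i=4, bit7=1)
  nb ..##.: next=#  (t=1,i=7, bit6=1)
  nb ..#.#: next=#  (t=2,i=10, bit5=1)
  nb ..#..: next=.  (t=1,i=4, bit4=0)
  nb ...##: next=.  (t=2,i=19, bit3=0)
  nb ...#.: next=#  (t=2,i=6, bit2=1)
  nb ....#: next=.  (t=4,i=12, bit1=0)
  nb .....: next=#  (t=6,i=3, bit0=1)
  bits 01110010011101110100110111100101 = 1920421349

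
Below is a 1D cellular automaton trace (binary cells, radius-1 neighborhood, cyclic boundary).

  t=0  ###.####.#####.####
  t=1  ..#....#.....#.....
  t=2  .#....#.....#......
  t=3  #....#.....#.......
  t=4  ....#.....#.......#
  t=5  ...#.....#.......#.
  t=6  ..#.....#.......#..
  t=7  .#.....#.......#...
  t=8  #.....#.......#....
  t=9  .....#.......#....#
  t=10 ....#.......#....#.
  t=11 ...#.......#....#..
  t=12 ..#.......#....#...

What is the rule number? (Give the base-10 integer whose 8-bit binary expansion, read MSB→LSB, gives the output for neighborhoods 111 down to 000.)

  ###|.  b7=0 t=0,i=0
  ##.|#  b6=1 t=0,i=2
  #.#|.  b5=0 t=0,i=3
  #..|.  b4=0 t=1,i=3
  .##|.  b3=0 t=0,i=4
  .#.|.  b2=0 t=1,i=2
  ..#|#  b1=1 t=1,i=1
  ...|.  b0=0 t=1,i=0
  bits 01000010 = 66

66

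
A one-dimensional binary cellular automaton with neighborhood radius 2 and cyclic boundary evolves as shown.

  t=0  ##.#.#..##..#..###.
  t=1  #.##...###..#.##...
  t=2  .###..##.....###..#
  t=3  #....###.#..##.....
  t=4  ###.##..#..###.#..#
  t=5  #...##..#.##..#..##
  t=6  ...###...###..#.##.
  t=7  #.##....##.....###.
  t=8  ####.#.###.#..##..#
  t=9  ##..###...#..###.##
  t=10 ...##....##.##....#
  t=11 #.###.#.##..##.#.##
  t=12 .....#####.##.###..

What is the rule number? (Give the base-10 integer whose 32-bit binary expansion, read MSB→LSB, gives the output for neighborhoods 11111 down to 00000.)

  #####|#  b31=1 t=8,i=1
  ####.|.  b30=0 t=4,i=1
  ###.#|.  b29=0 t=0,i=17
  ###..|.  b28=0 t=1,i=9
  ##.##|.  b27=0 t=0,i=18
  ##.#.|#  b26=1 t=0,i=2
  ##..#|.  b25=0 t=0,i=10
  ##...|.  b24=0 t=1,i=4
  #.###|.  b23=0 t=2,i=1
  #.##.|#  b22=1 t=0,i=0
  #.#.#|#  b21=1 t=0,i=3
  #.#..|.  b20=0 t=0,i=5
  #..##|#  b19=1 t=0,i=7
  #..#.|.  b18=0 t=0,i=11
  #...#|.  b17=0 t=1,i=5
  #....|#  b16=1 t=2,i=9
  .####|#  b15=1 t=4,i=0
  .###.|.  b14=0 t=0,i=16
  .##.#|.  b13=0 t=0,i=1
  .##..|#  b12=1 t=0,i=9
  .#.##|#  b11=1 t=1,i=1
  .#.#.|.  b10=0 t=0,i=4
  .#..#|.  b9=0 t=0,i=6
  .#...|#  b8=1 t=3,i=1
  ..###|#  b7=1 t=0,i=15
  ..##.|#  b6=1 t=0,i=8
  ..#.#|.  b5=0 t=1,i=0
  ..#..|#  b4=1 t=0,i=12
  ...##|#  b3=1 t=1,i=6
  ...#.|#  b2=1 t=1,i=18
  ....#|.  b1=0 t=2,i=11
  .....|.  b0=0 t=2,i=10
  bits 10000100011010011001100111011100 = 2221513180

2221513180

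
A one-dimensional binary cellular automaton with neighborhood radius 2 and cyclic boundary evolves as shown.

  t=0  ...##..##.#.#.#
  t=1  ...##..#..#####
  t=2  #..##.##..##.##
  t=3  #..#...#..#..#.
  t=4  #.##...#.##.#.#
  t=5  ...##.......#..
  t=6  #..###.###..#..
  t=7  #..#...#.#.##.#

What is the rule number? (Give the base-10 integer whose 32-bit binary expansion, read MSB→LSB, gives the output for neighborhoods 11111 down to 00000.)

1370789073

  [31] ##### => .  t=1,i=12
  [30] ####. => #  t=1,i=13
  [29] ###.# => .  t=6,i=5
  [28] ###.. => #  t=1,i=14
  [27] ##.## => .  t=2,i=5
  [26] ##.#. => .  t=0,i=9
  [25] ##..# => .  t=0,i=5
  [24] ##... => #  t=1,i=0
  [23] #.### => #  t=2,i=13
  [22] #.##. => .  t=2,i=6
  [21] #.#.# => #  t=0,i=10
  [20] #.#.. => #  t=0,i=14
  [19] #..## => .  t=0,i=6
  [18] #..#. => #  t=1,i=6
  [17] #...# => .  t=0,i=1
  [16] #.... => .  t=5,i=6
  [15] .#### => #  t=1,i=11
  [14] .###. => .  t=2,i=14
  [13] .##.# => .  t=0,i=8
  [12] .##.. => #  t=0,i=4
  [11] .#.## => .  t=4,i=8
  [10] .#.#. => #  t=0,i=11
  [9] .#..# => .  t=1,i=8
  [8] .#... => .  t=0,i=0
  [7] ..### => #  t=1,i=10
  [6] ..##. => #  t=0,i=3
  [5] ..#.# => .  t=3,i=13
  [4] ..#.. => #  t=1,i=7
  [3] ...## => .  t=0,i=2
  [2] ...#. => .  t=3,i=6
  [1] ....# => .  t=5,i=1
  [0] ..... => #  t=5,i=0
  bits 01010001101101001001010011010001 = 1370789073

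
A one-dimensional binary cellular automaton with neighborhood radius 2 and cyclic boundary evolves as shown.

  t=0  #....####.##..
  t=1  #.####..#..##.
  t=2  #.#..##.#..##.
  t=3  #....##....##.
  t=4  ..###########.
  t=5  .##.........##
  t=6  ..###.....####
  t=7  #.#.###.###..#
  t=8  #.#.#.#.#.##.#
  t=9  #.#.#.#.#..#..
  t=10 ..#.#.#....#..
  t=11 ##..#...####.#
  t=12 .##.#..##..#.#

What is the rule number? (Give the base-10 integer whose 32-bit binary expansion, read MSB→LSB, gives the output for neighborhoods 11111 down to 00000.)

  nb #####: next=.  (t=4,i=4, bit31=0)
  nb ####.: next=.  (t=0,i=7, bit30=0)
  nb ###.#: next=#  (t=0,i=8, bit29=1)
  nb ###..: next=#  (t=1,i=5, bit28=1)
  nb ##.##: next=.  (t=0,i=9, bit27=0)
  nb ##.#.: next=.  (t=1,i=13, bit26=0)
  nb ##..#: next=#  (t=0,i=12, bit25=1)
  nb ##...: next=#  (t=3,i=7, bit24=1)
  nb #.###: next=#  (t=1,i=2, bit23=1)
  nb #.##.: next=.  (t=0,i=10, bit22=0)
  nb #.#.#: next=#  (t=1,i=0, bit21=1)
  nb #.#..: next=.  (t=2,i=2, bit20=0)
  nb #..##: next=.  (t=1,i=10, bit19=0)
  nb #..#.: next=.  (t=0,i=13, bit18=0)
  nb #...#: next=.  (t=4,i=0, bit17=0)
  nb #....: next=#  (t=0,i=2, bit16=1)
  nb .####: next=.  (t=0,i=6, bit15=0)
  nb .###.: next=.  (t=6,i=3, bit14=0)
  nb .##.#: next=#  (t=1,i=12, bit13=1)
  nb .##..: next=#  (t=0,i=11, bit12=1)
  nb .#.##: next=.  (t=1,i=1, bit11=0)
  nb .#.#.: next=.  (t=2,i=1, bit10=0)
  nb .#..#: next=.  (t=1,i=9, bit9=0)
  nb .#...: next=.  (t=0,i=1, bit8=0)
  nb ..###: next=#  (t=0,i=5, bit7=1)
  nb ..##.: next=#  (t=1,i=11, bit6=1)
  nb ..#.#: next=.  (t=9,i=0, bit5=0)
  nb ..#..: next=#  (t=0,i=0, bit4=1)
  nb ...##: next=#  (t=0,i=4, bit3=1)
  nb ...#.: next=#  (t=10,i=1, bit2=1)
  nb ....#: next=#  (t=0,i=3, bit1=1)
  nb .....: next=.  (t=5,i=5, bit0=0)
  bits 00110011101000010011000011011110 = 866201822

866201822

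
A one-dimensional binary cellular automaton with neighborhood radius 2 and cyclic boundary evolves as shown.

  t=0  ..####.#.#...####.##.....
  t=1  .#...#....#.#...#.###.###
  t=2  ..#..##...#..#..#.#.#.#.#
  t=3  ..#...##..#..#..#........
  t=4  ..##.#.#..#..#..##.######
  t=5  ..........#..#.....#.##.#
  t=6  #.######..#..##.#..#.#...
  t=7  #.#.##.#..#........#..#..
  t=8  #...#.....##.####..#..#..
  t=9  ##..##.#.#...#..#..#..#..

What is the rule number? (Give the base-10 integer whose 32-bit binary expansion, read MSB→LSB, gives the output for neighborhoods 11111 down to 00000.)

  ##### -> #   bit 31 = 1  t=4,i=21
  ####. -> .   bit 30 = 0  t=0,i=4
  ###.# -> #   bit 29 = 1  t=0,i=5
  ###.. -> #   bit 28 = 1  t=4,i=24
  ##.## -> .   bit 27 = 0  t=0,i=17
  ##.#. -> .   bit 26 = 0  t=0,i=6
  ##..# -> .   bit 25 = 0  t=3,i=8
  ##... -> #   bit 24 = 1  t=0,i=20
  #.### -> #   bit 23 = 1  t=1,i=18
  #.##. -> #   bit 22 = 1  t=0,i=18
  #.#.# -> .   bit 21 = 0  t=0,i=7
  #.#.. -> .   bit 20 = 0  t=0,i=9
  #..## -> .   bit 19 = 0  t=2,i=4
  #..#. -> .   bit 18 = 0  t=2,i=1
  #...# -> .   bit 17 = 0  t=0,i=11
  #.... -> .   bit 16 = 0  t=0,i=21
  .#### -> .   bit 15 = 0  t=0,i=3
  .###. -> .   bit 14 = 0  t=1,i=19
  .##.# -> .   bit 13 = 0  t=4,i=3
  .##.. -> #   bit 12 = 1  t=0,i=19
  .#.## -> .   bit 11 = 0  t=1,i=17
  .#.#. -> .   bit 10 = 0  t=0,i=8
  .#..# -> .   bit 9 = 0  t=2,i=0
  .#... -> #   bit 8 = 1  t=0,i=10
  ..### -> .   bit 7 = 0  t=0,i=2
  ..##. -> .   bit 6 = 0  t=2,i=5
  ..#.# -> #   bit 5 = 1  t=1,i=10
  ..#.. -> #   bit 4 = 1  t=1,i=5
  ...## -> #   bit 3 = 1  t=0,i=1
  ...#. -> .   bit 2 = 0  t=1,i=4
  ....# -> .   bit 1 = 0  t=0,i=0
  ..... -> #   bit 0 = 1  t=0,i=22
  bits 10110001110000000001000100111001 = 2982154553

2982154553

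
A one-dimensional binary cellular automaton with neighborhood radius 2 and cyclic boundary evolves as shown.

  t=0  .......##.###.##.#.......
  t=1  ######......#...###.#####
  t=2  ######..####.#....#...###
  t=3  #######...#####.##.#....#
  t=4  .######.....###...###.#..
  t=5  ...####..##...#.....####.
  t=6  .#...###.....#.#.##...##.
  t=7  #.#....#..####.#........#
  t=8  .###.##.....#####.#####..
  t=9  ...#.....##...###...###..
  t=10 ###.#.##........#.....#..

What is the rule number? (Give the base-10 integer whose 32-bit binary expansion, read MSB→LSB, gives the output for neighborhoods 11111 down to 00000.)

4130603303

  [31] ##### => #  t=1,i=0
  [30] ####. => #  t=1,i=4
  [29] ###.# => #  t=0,i=12
  [28] ###.. => #  t=1,i=5
  [27] ##.## => .  t=0,i=9
  [26] ##.#. => #  t=0,i=16
  [25] ##..# => #  t=2,i=6
  [24] ##... => .  t=1,i=6
  [23] #.### => .  t=0,i=10
  [22] #.##. => .  t=0,i=14
  [21] #.#.# => #  t=6,i=15
  [20] #.#.. => #  t=0,i=17
  [19] #..## => .  t=2,i=7
  [18] #..#. => #  t=6,i=0
  [17] #...# => .  t=1,i=14
  [16] #.... => .  t=0,i=19
  [15] .#### => .  t=1,i=21
  [14] .###. => .  t=0,i=11
  [13] .##.# => .  t=0,i=8
  [12] .##.. => .  t=5,i=10
  [11] .#.## => .  t=6,i=16
  [10] .#.#. => .  t=6,i=14
  [9] .#..# => .  t=7,i=8
  [8] .#... => #  t=0,i=18
  [7] ..### => .  t=1,i=16
  [6] ..##. => .  t=0,i=7
  [5] ..#.# => #  t=6,i=13
  [4] ..#.. => .  t=1,i=12
  [3] ...## => .  t=0,i=6
  [2] ...#. => #  t=1,i=11
  [1] ....# => #  t=0,i=5
  [0] ..... => #  t=0,i=0
  bits 11110110001101000000000100100111 = 4130603303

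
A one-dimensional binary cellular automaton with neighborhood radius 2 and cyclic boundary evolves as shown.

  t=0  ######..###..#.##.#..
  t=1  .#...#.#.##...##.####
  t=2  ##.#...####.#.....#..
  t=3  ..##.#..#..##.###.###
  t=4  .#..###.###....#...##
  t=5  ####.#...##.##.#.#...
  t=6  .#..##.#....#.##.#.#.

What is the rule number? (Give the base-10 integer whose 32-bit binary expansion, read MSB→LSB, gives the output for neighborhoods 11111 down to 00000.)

343661075

  ##### -> .   bit 31 = 0  t=0,i=2
  ####. -> .   bit 30 = 0  t=0,i=4
  ###.# -> .   bit 29 = 0  t=1,i=20
  ###.. -> #   bit 28 = 1  t=0,i=5
  ##.## -> .   bit 27 = 0  t=1,i=16
  ##.#. -> #   bit 26 = 1  t=0,i=17
  ##..# -> .   bit 25 = 0  t=0,i=6
  ##... -> .   bit 24 = 0  t=1,i=11
  #.### -> .   bit 23 = 0  t=1,i=17
  #.##. -> #   bit 22 = 1  t=0,i=15
  #.#.# -> #   bit 21 = 1  t=1,i=7
  #.#.. -> #   bit 20 = 1  t=0,i=18
  #..## -> #   bit 19 = 1  t=0,i=7
  #..#. -> .   bit 18 = 0  t=0,i=12
  #...# -> #   bit 17 = 1  t=1,i=3
  #.... -> #   bit 16 = 1  t=2,i=14
  .#### -> #   bit 15 = 1  t=0,i=1
  .###. -> #   bit 14 = 1  t=0,i=9
  .##.# -> .   bit 13 = 0  t=0,i=16
  .##.. -> #   bit 12 = 1  t=1,i=10
  .#.## -> #   bit 11 = 1  t=0,i=14
  .#.#. -> .   bit 10 = 0  t=1,i=6
  .#..# -> #   bit 9 = 1  t=0,i=19
  .#... -> .   bit 8 = 0  t=1,i=2
  ..### -> .   bit 7 = 0  t=0,i=0
  ..##. -> .   bit 6 = 0  t=1,i=14
  ..#.# -> .   bit 5 = 0  t=0,i=13
  ..#.. -> #   bit 4 = 1  t=2,i=18
  ...## -> .   bit 3 = 0  t=1,i=13
  ...#. -> .   bit 2 = 0  t=1,i=4
  ....# -> #   bit 1 = 1  t=2,i=16
  ..... -> #   bit 0 = 1  t=2,i=15
  bits 00010100011110111101101000010011 = 343661075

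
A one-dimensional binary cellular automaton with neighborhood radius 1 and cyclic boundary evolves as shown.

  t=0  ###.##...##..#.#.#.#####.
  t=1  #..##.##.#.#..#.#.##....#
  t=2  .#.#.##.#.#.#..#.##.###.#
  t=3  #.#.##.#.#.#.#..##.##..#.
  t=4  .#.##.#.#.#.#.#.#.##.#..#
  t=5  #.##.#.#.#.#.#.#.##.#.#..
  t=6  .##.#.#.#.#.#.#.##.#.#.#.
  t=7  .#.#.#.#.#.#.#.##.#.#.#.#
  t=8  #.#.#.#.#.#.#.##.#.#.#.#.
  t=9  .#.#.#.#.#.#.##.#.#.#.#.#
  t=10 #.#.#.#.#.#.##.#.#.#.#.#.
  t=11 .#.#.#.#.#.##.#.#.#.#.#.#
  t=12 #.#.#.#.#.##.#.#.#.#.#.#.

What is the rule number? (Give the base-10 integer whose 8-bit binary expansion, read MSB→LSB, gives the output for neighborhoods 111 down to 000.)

57

  [7] ### => .  t=0,i=1
  [6] ##. => .  t=0,i=2
  [5] #.# => #  t=0,i=3
  [4] #.. => #  t=0,i=6
  [3] .## => #  t=0,i=0
  [2] .#. => .  t=0,i=13
  [1] ..# => .  t=0,i=8
  [0] ... => #  t=0,i=7
  bits 00111001 = 57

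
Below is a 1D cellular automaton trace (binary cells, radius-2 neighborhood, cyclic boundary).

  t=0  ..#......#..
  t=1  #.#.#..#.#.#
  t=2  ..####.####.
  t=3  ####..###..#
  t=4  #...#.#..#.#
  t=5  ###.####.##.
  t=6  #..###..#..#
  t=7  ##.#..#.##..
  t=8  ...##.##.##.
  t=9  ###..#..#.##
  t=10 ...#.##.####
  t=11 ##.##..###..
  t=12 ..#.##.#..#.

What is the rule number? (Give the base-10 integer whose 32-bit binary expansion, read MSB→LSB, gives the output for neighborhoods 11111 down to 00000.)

196320954

  [31] ##### => .  t=3,i=1
  [30] ####. => .  t=2,i=4
  [29] ###.# => .  t=2,i=5
  [28] ###.. => .  t=2,i=10
  [27] ##.## => #  t=2,i=6
  [26] ##.#. => .  t=1,i=1
  [25] ##..# => #  t=3,i=4
  [24] ##... => #  t=2,i=11
  [23] #.### => #  t=2,i=7
  [22] #.##. => .  t=1,i=11
  [21] #.#.# => #  t=1,i=2
  [20] #.#.. => #  t=1,i=4
  [19] #..## => .  t=3,i=5
  [18] #..#. => .  t=1,i=6
  [17] #...# => #  t=2,i=0
  [16] #.... => #  t=0,i=4
  [15] .#### => #  t=2,i=3
  [14] .###. => .  t=3,i=7
  [13] .##.# => .  t=1,i=0
  [12] .##.. => #  t=4,i=0
  [11] .#.## => #  t=1,i=10
  [10] .#.#. => #  t=1,i=3
  [9] .#..# => #  t=1,i=5
  [8] .#... => .  t=0,i=3
  [7] ..### => #  t=2,i=2
  [6] ..##. => .  t=6,i=11
  [5] ..#.# => #  t=1,i=7
  [4] ..#.. => #  t=0,i=2
  [3] ...## => #  t=2,i=1
  [2] ...#. => .  t=0,i=1
  [1] ....# => #  t=0,i=0
  [0] ..... => .  t=0,i=5
  bits 00001011101100111001111010111010 = 196320954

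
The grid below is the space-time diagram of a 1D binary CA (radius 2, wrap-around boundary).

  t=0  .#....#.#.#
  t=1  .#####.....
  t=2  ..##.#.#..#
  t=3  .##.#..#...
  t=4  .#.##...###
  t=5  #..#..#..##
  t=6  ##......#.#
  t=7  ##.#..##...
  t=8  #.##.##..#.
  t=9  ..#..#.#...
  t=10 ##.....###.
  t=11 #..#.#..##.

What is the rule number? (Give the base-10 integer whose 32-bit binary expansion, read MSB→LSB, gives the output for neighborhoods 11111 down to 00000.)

  ##### -> #   bit 31 = 1  t=1,i=3
  ####. -> .   bit 30 = 0  t=1,i=4
  ###.# -> #   bit 29 = 1  t=4,i=10
  ###.. -> #   bit 28 = 1  t=1,i=5
  ##.## -> .   bit 27 = 0  t=8,i=4
  ##.#. -> #   bit 26 = 1  t=2,i=4
  ##..# -> #   bit 25 = 1  t=5,i=1
  ##... -> .   bit 24 = 0  t=1,i=6
  #.### -> .   bit 23 = 0  t=6,i=10
  #.##. -> #   bit 22 = 1  t=4,i=3
  #.#.# -> .   bit 21 = 0  t=0,i=8
  #.#.. -> #   bit 20 = 1  t=0,i=1
  #..## -> #   bit 19 = 1  t=2,i=1
  #..#. -> .   bit 18 = 0  t=2,i=9
  #...# -> #   bit 17 = 1  t=4,i=6
  #.... -> #   bit 16 = 1  t=0,i=3
  .#### -> #   bit 15 = 1  t=1,i=2
  .###. -> #   bit 14 = 1  t=4,i=9
  .##.# -> .   bit 13 = 0  t=2,i=3
  .##.. -> .   bit 12 = 0  t=4,i=4
  .#.## -> .   bit 11 = 0  t=4,i=2
  .#.#. -> .   bit 10 = 0  t=0,i=0
  .#..# -> .   bit 9 = 0  t=2,i=0
  .#... -> #   bit 8 = 1  t=0,i=2
  ..### -> .   bit 7 = 0  t=1,i=1
  ..##. -> #   bit 6 = 1  t=2,i=2
  ..#.# -> .   bit 5 = 0  t=0,i=6
  ..#.. -> .   bit 4 = 0  t=2,i=10
  ...## -> .   bit 3 = 0  t=1,i=0
  ...#. -> #   bit 2 = 1  t=0,i=5
  ....# -> #   bit 1 = 1  t=0,i=4
  ..... -> .   bit 0 = 0  t=1,i=8
  bits 10110110010110111100000101000110 = 3059466566

3059466566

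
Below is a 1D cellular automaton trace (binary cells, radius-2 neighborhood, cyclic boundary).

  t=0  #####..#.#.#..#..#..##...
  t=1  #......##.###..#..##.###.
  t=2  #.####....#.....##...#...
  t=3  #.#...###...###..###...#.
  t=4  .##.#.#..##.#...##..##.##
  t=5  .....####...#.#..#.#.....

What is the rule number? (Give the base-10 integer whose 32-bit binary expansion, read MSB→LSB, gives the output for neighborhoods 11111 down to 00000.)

26941091

  nb #####: next=.  (t=0,i=2, bit31=0)
  nb ####.: next=.  (t=0,i=3, bit30=0)
  nb ###.#: next=.  (t=1,i=23, bit29=0)
  nb ###..: next=.  (t=0,i=4, bit28=0)
  nb ##.##: next=.  (t=1,i=9, bit27=0)
  nb ##.#.: next=.  (t=1,i=24, bit26=0)
  nb ##..#: next=.  (t=0,i=5, bit25=0)
  nb ##...: next=#  (t=0,i=22, bit24=1)
  nb #.###: next=#  (t=1,i=10, bit23=1)
  nb #.##.: next=.  (t=4,i=1, bit22=0)
  nb #.#.#: next=.  (t=0,i=9, bit21=0)
  nb #.#..: next=#  (t=0,i=11, bit20=1)
  nb #..##: next=#  (t=0,i=19, bit19=1)
  nb #..#.: next=.  (t=0,i=6, bit18=0)
  nb #...#: next=#  (t=0,i=23, bit17=1)
  nb #....: next=#  (t=1,i=2, bit16=1)
  nb .####: next=.  (t=0,i=1, bit15=0)
  nb .###.: next=.  (t=1,i=11, bit14=0)
  nb .##.#: next=.  (t=1,i=8, bit13=0)
  nb .##..: next=#  (t=0,i=21, bit12=1)
  nb .#.##: next=.  (t=2,i=1, bit11=0)
  nb .#.#.: next=#  (t=0,i=8, bit10=1)
  nb .#..#: next=#  (t=0,i=12, bit9=1)
  nb .#...: next=.  (t=1,i=1, bit8=0)
  nb ..###: next=#  (t=0,i=0, bit7=1)
  nb ..##.: next=.  (t=0,i=20, bit6=0)
  nb ..#.#: next=#  (t=0,i=7, bit5=1)
  nb ..#..: next=.  (t=0,i=14, bit4=0)
  nb ...##: next=.  (t=0,i=24, bit3=0)
  nb ...#.: next=.  (t=2,i=9, bit2=0)
  nb ....#: next=#  (t=1,i=5, bit1=1)
  nb .....: next=#  (t=1,i=3, bit0=1)
  bits 00000001100110110001011010100011 = 26941091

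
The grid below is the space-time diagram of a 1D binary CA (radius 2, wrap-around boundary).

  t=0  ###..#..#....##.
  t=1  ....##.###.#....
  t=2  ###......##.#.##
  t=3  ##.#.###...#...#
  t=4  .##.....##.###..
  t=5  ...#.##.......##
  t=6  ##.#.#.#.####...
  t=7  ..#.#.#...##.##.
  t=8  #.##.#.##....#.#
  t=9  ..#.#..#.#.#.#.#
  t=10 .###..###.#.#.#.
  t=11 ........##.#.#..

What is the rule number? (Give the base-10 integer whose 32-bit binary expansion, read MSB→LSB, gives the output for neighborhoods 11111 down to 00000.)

  [31] ##### => #  t=2,i=0
  [30] ####. => #  t=2,i=1
  [29] ###.# => #  t=1,i=9
  [28] ###.. => .  t=0,i=2
  [27] ##.## => .  t=0,i=15
  [26] ##.#. => #  t=1,i=10
  [25] ##..# => .  t=0,i=3
  [24] ##... => #  t=2,i=3
  [23] #.### => .  t=0,i=0
  [22] #.##. => #  t=5,i=5
  [21] #.#.# => .  t=2,i=12
  [20] #.#.. => .  t=1,i=11
  [19] #..## => .  t=10,i=0
  [18] #..#. => #  t=0,i=4
  [17] #...# => #  t=3,i=9
  [16] #.... => .  t=0,i=10
  [15] .#### => #  t=2,i=15
  [14] .###. => .  t=0,i=1
  [13] .##.# => .  t=0,i=14
  [12] .##.. => .  t=4,i=2
  [11] .#.## => .  t=2,i=13
  [10] .#.#. => #  t=6,i=4
  [9] .#..# => .  t=0,i=6
  [8] .#... => #  t=0,i=9
  [7] ..### => .  t=3,i=15
  [6] ..##. => .  t=0,i=13
  [5] ..#.# => #  t=5,i=3
  [4] ..#.. => #  t=0,i=5
  [3] ...## => .  t=0,i=12
  [2] ...#. => .  t=3,i=10
  [1] ....# => #  t=0,i=11
  [0] ..... => #  t=1,i=0
  bits 11100101010001101000010100110011 = 3846604083

3846604083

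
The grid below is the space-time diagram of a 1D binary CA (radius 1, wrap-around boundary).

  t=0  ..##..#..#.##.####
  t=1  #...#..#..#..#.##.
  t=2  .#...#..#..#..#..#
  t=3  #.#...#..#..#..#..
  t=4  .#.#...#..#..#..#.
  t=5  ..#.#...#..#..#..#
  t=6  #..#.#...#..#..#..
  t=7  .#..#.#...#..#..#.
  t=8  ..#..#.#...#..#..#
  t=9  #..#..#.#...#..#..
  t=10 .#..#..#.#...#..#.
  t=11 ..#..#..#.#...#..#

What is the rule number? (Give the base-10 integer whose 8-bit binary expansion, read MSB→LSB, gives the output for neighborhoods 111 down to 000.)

176

  nb ###: next=#  (t=0,i=15, bit7=1)
  nb ##.: next=.  (t=0,i=3, bit6=0)
  nb #.#: next=#  (t=0,i=10, bit5=1)
  nb #..: next=#  (t=0,i=0, bit4=1)
  nb .##: next=.  (t=0,i=2, bit3=0)
  nb .#.: next=.  (t=0,i=6, bit2=0)
  nb ..#: next=.  (t=0,i=1, bit1=0)
  nb ...: next=.  (t=1,i=2, bit0=0)
  bits 10110000 = 176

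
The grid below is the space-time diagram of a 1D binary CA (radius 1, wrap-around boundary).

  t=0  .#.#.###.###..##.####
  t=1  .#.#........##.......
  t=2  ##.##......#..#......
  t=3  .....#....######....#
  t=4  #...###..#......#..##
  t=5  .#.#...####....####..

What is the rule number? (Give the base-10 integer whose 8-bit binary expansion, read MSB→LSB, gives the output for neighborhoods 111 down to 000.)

  ### -> .   bit 7 = 0  t=0,i=6
  ##. -> .   bit 6 = 0  t=0,i=7
  #.# -> .   bit 5 = 0  t=0,i=0
  #.. -> #   bit 4 = 1  t=0,i=12
  .## -> .   bit 3 = 0  t=0,i=5
  .#. -> #   bit 2 = 1  t=0,i=1
  ..# -> #   bit 1 = 1  t=0,i=13
  ... -> .   bit 0 = 0  t=1,i=5
  bits 00010110 = 22

22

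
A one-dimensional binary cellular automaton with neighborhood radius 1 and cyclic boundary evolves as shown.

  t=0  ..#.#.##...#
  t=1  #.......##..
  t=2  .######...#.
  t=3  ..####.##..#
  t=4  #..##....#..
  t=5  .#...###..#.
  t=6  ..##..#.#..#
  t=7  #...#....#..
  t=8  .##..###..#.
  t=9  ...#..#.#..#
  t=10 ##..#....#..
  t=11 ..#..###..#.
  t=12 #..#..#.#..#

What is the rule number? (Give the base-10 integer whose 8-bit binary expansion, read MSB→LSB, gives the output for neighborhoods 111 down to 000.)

145

  nb ###: next=#  (t=2,i=2, bit7=1)
  nb ##.: next=.  (t=0,i=7, bit6=0)
  nb #.#: next=.  (t=0,i=3, bit5=0)
  nb #..: next=#  (t=0,i=0, bit4=1)
  nb .##: next=.  (t=0,i=6, bit3=0)
  nb .#.: next=.  (t=0,i=2, bit2=0)
  nb ..#: next=.  (t=0,i=1, bit1=0)
  nb ...: next=#  (t=0,i=9, bit0=1)
  bits 10010001 = 145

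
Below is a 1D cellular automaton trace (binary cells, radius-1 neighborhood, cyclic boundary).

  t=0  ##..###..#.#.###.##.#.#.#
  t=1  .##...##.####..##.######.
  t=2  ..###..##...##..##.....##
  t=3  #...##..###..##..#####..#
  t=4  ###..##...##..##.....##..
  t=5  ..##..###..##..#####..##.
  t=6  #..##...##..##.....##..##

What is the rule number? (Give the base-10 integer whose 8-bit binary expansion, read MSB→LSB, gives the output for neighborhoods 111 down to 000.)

  nb ###: next=.  (t=0,i=0, bit7=0)
  nb ##.: next=#  (t=0,i=1, bit6=1)
  nb #.#: next=#  (t=0,i=10, bit5=1)
  nb #..: next=#  (t=0,i=2, bit4=1)
  nb .##: next=.  (t=0,i=4, bit3=0)
  nb .#.: next=#  (t=0,i=9, bit2=1)
  nb ..#: next=.  (t=0,i=3, bit1=0)
  nb ...: next=#  (t=1,i=4, bit0=1)
  bits 01110101 = 117

117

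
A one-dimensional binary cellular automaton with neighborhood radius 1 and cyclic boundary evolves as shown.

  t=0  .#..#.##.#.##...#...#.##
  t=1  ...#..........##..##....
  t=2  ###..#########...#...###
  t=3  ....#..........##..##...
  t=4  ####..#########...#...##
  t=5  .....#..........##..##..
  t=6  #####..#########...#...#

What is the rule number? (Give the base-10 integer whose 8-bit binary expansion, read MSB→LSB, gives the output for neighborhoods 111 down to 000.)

3

  ### -> .   bit 7 = 0  t=2,i=0
  ##. -> .   bit 6 = 0  t=0,i=7
  #.# -> .   bit 5 = 0  t=0,i=0
  #.. -> .   bit 4 = 0  t=0,i=2
  .## -> .   bit 3 = 0  t=0,i=6
  .#. -> .   bit 2 = 0  t=0,i=1
  ..# -> #   bit 1 = 1  t=0,i=3
  ... -> #   bit 0 = 1  t=0,i=14
  bits 00000011 = 3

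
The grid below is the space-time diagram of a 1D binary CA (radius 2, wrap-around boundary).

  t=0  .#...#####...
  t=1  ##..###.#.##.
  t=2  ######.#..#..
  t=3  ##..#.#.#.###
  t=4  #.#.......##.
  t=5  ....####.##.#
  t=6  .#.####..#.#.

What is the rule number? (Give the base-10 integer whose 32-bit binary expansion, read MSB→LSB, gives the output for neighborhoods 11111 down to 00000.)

  [31] ##### => .  t=0,i=7
  [30] ####. => #  t=0,i=8
  [29] ###.# => .  t=1,i=6
  [28] ###.. => .  t=0,i=9
  [27] ##.## => .  t=1,i=12
  [26] ##.#. => #  t=1,i=7
  [25] ##..# => #  t=1,i=2
  [24] ##... => #  t=0,i=10
  [23] #.### => #  t=3,i=10
  [22] #.##. => #  t=1,i=0
  [21] #.#.# => .  t=1,i=8
  [20] #.#.. => .  t=2,i=7
  [19] #..## => #  t=1,i=3
  [18] #..#. => .  t=2,i=9
  [17] #...# => .  t=0,i=3
  [16] #.... => #  t=0,i=11
  [15] .#### => #  t=0,i=6
  [14] .###. => #  t=1,i=5
  [13] .##.# => .  t=1,i=11
  [12] .##.. => #  t=1,i=1
  [11] .#.## => .  t=1,i=9
  [10] .#.#. => .  t=3,i=5
  [9] .#..# => #  t=2,i=8
  [8] .#... => .  t=0,i=2
  [7] ..### => #  t=0,i=5
  [6] ..##. => #  t=4,i=10
  [5] ..#.# => .  t=3,i=4
  [4] ..#.. => #  t=0,i=1
  [3] ...## => #  t=0,i=4
  [2] ...#. => #  t=0,i=0
  [1] ....# => .  t=0,i=12
  [0] ..... => #  t=4,i=5
  bits 01000111110010011101001011011101 = 1204409053

1204409053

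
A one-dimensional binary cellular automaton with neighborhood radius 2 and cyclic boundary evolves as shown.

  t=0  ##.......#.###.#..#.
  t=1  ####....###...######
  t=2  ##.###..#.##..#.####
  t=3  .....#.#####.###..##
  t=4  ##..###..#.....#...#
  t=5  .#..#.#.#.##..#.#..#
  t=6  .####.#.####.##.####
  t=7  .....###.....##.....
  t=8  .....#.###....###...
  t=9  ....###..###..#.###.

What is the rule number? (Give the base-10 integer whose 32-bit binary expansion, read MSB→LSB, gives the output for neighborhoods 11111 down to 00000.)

2507488164

  nb #####: next=#  (t=1,i=0, bit31=1)
  nb ####.: next=.  (t=1,i=2, bit30=0)
  nb ###.#: next=.  (t=0,i=13, bit29=0)
  nb ###..: next=#  (t=1,i=3, bit28=1)
  nb ##.##: next=.  (t=2,i=2, bit27=0)
  nb ##.#.: next=#  (t=0,i=14, bit26=1)
  nb ##..#: next=.  (t=2,i=6, bit25=0)
  nb ##...: next=#  (t=0,i=2, bit24=1)
  nb #.###: next=.  (t=0,i=11, bit23=0)
  nb #.##.: next=#  (t=0,i=0, bit22=1)
  nb #.#.#: next=#  (t=5,i=6, bit21=1)
  nb #.#..: next=#  (t=0,i=15, bit20=1)
  nb #..##: next=.  (t=3,i=17, bit19=0)
  nb #..#.: next=#  (t=0,i=17, bit18=1)
  nb #...#: next=.  (t=1,i=12, bit17=0)
  nb #....: next=#  (t=0,i=3, bit16=1)
  nb .####: next=.  (t=1,i=15, bit15=0)
  nb .###.: next=.  (t=0,i=12, bit14=0)
  nb .##.#: next=#  (t=6,i=14, bit13=1)
  nb .##..: next=#  (t=0,i=1, bit12=1)
  nb .#.##: next=#  (t=0,i=10, bit11=1)
  nb .#.#.: next=.  (t=5,i=0, bit10=0)
  nb .#..#: next=#  (t=0,i=16, bit9=1)
  nb .#...: next=#  (t=4,i=10, bit8=1)
  nb ..###: next=#  (t=1,i=8, bit7=1)
  nb ..##.: next=.  (t=3,i=18, bit6=0)
  nb ..#.#: next=#  (t=0,i=9, bit5=1)
  nb ..#..: next=.  (t=4,i=9, bit4=0)
  nb ...##: next=.  (t=1,i=7, bit3=0)
  nb ...#.: next=#  (t=0,i=8, bit2=1)
  nb ....#: next=.  (t=0,i=7, bit1=0)
  nb .....: next=.  (t=0,i=4, bit0=0)
  bits 10010101011101010011101110100100 = 2507488164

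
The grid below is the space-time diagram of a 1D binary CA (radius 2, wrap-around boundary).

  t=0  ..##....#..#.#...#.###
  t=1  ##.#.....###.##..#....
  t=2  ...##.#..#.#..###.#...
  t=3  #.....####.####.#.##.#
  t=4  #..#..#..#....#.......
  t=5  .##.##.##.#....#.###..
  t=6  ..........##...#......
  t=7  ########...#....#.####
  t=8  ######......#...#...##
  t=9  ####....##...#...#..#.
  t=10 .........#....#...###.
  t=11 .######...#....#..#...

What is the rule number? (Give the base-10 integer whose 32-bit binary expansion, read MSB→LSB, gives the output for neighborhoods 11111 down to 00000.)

  [31] ##### => #  t=7,i=0
  [30] ####. => .  t=3,i=8
  [29] ###.# => #  t=1,i=11
  [28] ###.. => .  t=0,i=21
  [27] ##.## => .  t=1,i=12
  [26] ##.#. => .  t=1,i=2
  [25] ##..# => #  t=0,i=0
  [24] ##... => .  t=0,i=4
  [23] #.### => .  t=0,i=19
  [22] #.##. => .  t=1,i=13
  [21] #.#.# => .  t=3,i=16
  [20] #.#.. => #  t=0,i=13
  [19] #..## => #  t=0,i=1
  [18] #..#. => #  t=0,i=10
  [17] #...# => .  t=0,i=15
  [16] #.... => .  t=0,i=5
  [15] .#### => .  t=3,i=7
  [14] .###. => .  t=0,i=20
  [13] .##.# => .  t=1,i=1
  [12] .##.. => #  t=0,i=3
  [11] .#.## => .  t=0,i=18
  [10] .#.#. => .  t=0,i=12
  [9] .#..# => #  t=0,i=9
  [8] .#... => #  t=0,i=14
  [7] ..### => #  t=1,i=9
  [6] ..##. => .  t=0,i=2
  [5] ..#.# => #  t=0,i=11
  [4] ..#.. => .  t=0,i=8
  [3] ...## => .  t=1,i=8
  [2] ...#. => .  t=0,i=7
  [1] ....# => .  t=0,i=6
  [0] ..... => #  t=1,i=6
  bits 10100010000111000001001110100001 = 2719749025

2719749025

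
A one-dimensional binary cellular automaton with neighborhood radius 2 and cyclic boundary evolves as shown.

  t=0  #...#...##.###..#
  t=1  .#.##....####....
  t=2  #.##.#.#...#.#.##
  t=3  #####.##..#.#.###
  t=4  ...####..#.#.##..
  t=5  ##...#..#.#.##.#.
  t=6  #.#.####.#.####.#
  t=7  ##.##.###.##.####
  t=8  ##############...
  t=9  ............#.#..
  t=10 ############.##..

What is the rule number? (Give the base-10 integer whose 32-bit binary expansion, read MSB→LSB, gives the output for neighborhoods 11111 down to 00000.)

  [31] ##### => .  t=3,i=0
  [30] ####. => #  t=1,i=11
  [29] ###.# => #  t=2,i=0
  [28] ###.. => .  t=0,i=13
  [27] ##.## => #  t=0,i=10
  [26] ##.#. => #  t=2,i=4
  [25] ##..# => .  t=0,i=14
  [24] ##... => #  t=0,i=1
  [23] #.### => #  t=0,i=11
  [22] #.##. => #  t=1,i=3
  [21] #.#.# => .  t=2,i=5
  [20] #.#.. => #  t=2,i=7
  [19] #..## => .  t=0,i=15
  [18] #..#. => #  t=3,i=9
  [17] #...# => .  t=0,i=2
  [16] #.... => .  t=1,i=6
  [15] .#### => .  t=1,i=10
  [14] .###. => #  t=0,i=12
  [13] .##.# => #  t=0,i=9
  [12] .##.. => .  t=0,i=0
  [11] .#.## => #  t=1,i=2
  [10] .#.#. => #  t=2,i=6
  [9] .#..# => #  t=5,i=6
  [8] .#... => .  t=0,i=5
  [7] ..### => .  t=1,i=9
  [6] ..##. => .  t=0,i=8
  [5] ..#.# => .  t=1,i=1
  [4] ..#.. => #  t=0,i=4
  [3] ...## => .  t=0,i=7
  [2] ...#. => #  t=0,i=3
  [1] ....# => #  t=1,i=7
  [0] ..... => #  t=1,i=15
  bits 01101101110101000110111000010111 = 1842638359

1842638359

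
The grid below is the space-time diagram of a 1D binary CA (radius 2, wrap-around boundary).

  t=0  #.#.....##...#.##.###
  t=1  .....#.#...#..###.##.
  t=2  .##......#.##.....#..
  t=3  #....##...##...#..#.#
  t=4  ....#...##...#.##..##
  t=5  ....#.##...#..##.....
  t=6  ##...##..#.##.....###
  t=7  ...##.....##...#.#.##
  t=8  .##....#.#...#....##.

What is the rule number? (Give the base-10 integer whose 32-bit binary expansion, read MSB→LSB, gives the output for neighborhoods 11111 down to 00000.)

  ##### -> #   bit 31 = 1  t=6,i=20
  ####. -> .   bit 30 = 0  t=0,i=20
  ###.# -> .   bit 29 = 0  t=0,i=0
  ###.. -> .   bit 28 = 0  t=6,i=1
  ##.## -> .   bit 27 = 0  t=0,i=17
  ##.#. -> .   bit 26 = 0  t=0,i=1
  ##..# -> .   bit 25 = 0  t=4,i=17
  ##... -> .   bit 24 = 0  t=0,i=10
  #.### -> #   bit 23 = 1  t=0,i=18
  #.##. -> #   bit 22 = 1  t=0,i=15
  #.#.# -> .   bit 21 = 0  t=7,i=17
  #.#.. -> .   bit 20 = 0  t=0,i=2
  #..## -> .   bit 19 = 0  t=1,i=13
  #..#. -> .   bit 18 = 0  t=3,i=17
  #...# -> #   bit 17 = 1  t=0,i=11
  #.... -> .   bit 16 = 0  t=0,i=4
  .#### -> #   bit 15 = 1  t=0,i=19
  .###. -> .   bit 14 = 0  t=1,i=15
  .##.# -> #   bit 13 = 1  t=0,i=16
  .##.. -> .   bit 12 = 0  t=0,i=9
  .#.## -> #   bit 11 = 1  t=0,i=14
  .#.#. -> .   bit 10 = 0  t=1,i=6
  .#..# -> #   bit 9 = 1  t=1,i=12
  .#... -> .   bit 8 = 0  t=0,i=3
  ..### -> .   bit 7 = 0  t=1,i=14
  ..##. -> .   bit 6 = 0  t=0,i=8
  ..#.# -> .   bit 5 = 0  t=0,i=13
  ..#.. -> #   bit 4 = 1  t=1,i=11
  ...## -> #   bit 3 = 1  t=0,i=7
  ...#. -> .   bit 2 = 0  t=0,i=12
  ....# -> .   bit 1 = 0  t=0,i=6
  ..... -> #   bit 0 = 1  t=0,i=5
  bits 10000000110000101010101000011001 = 2160241177

2160241177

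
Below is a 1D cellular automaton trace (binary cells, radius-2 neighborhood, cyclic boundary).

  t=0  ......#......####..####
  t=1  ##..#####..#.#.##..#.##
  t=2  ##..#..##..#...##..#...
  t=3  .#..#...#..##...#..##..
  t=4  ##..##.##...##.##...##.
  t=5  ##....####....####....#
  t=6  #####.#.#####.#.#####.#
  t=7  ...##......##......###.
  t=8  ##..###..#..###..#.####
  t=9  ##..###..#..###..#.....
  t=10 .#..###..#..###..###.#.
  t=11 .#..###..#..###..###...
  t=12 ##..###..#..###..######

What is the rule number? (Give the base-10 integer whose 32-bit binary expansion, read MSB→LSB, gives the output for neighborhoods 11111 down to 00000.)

  #####|.  b31=0 t=1,i=6
  ####.|#  b30=1 t=0,i=15
  ###.#|#  b29=1 t=6,i=4
  ###..|#  b28=1 t=0,i=16
  ##.##|#  b27=1 t=4,i=6
  ##.#.|.  b26=0 t=6,i=5
  ##..#|.  b25=0 t=0,i=17
  ##...|#  b24=1 t=0,i=0
  #.###|.  b23=0 t=1,i=21
  #.##.|#  b22=1 t=1,i=15
  #.#.#|.  b21=0 t=1,i=13
  #.#..|.  b20=0 t=10,i=21
  #..##|.  b19=0 t=0,i=18
  #..#.|.  b18=0 t=1,i=10
  #...#|.  b17=0 t=2,i=13
  #....|#  b16=1 t=0,i=1
  .####|.  b15=0 t=0,i=14
  .###.|#  b14=1 t=5,i=0
  .##.#|.  b13=0 t=4,i=5
  .##..|#  b12=1 t=1,i=16
  .#.##|.  b11=0 t=1,i=14
  .#.#.|.  b10=0 t=1,i=12
  .#..#|.  b9=0 t=2,i=5
  .#...|#  b8=1 t=0,i=7
  ..###|#  b7=1 t=0,i=13
  ..##.|.  b6=0 t=2,i=0
  ..#.#|#  b5=1 t=1,i=11
  ..#..|#  b4=1 t=0,i=6
  ...##|.  b3=0 t=0,i=12
  ...#.|#  b2=1 t=0,i=5
  ....#|#  b1=1 t=0,i=4
  .....|.  b0=0 t=0,i=2
  bits 01111001010000010101000110110110 = 2034323894

2034323894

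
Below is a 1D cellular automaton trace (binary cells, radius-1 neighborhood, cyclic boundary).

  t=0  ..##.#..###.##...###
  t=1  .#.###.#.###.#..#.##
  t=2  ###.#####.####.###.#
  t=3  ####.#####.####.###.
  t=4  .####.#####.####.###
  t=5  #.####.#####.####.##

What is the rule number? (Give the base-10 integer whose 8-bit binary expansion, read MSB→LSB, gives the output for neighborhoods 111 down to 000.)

230

  ###|#  b7=1 t=0,i=9
  ##.|#  b6=1 t=0,i=3
  #.#|#  b5=1 t=0,i=4
  #..|.  b4=0 t=0,i=0
  .##|.  b3=0 t=0,i=2
  .#.|#  b2=1 t=0,i=5
  ..#|#  b1=1 t=0,i=1
  ...|.  b0=0 t=0,i=15
  bits 11100110 = 230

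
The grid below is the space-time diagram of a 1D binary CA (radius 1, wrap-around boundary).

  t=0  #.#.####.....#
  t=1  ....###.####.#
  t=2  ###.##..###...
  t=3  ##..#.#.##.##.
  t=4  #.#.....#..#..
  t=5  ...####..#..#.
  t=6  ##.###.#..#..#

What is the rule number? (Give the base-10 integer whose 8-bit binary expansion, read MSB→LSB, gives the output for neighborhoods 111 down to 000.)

  ###|#  b7=1 t=0,i=5
  ##.|.  b6=0 t=0,i=0
  #.#|.  b5=0 t=0,i=1
  #..|#  b4=1 t=0,i=8
  .##|#  b3=1 t=0,i=4
  .#.|.  b2=0 t=0,i=2
  ..#|.  b1=0 t=0,i=12
  ...|#  b0=1 t=0,i=9
  bits 10011001 = 153

153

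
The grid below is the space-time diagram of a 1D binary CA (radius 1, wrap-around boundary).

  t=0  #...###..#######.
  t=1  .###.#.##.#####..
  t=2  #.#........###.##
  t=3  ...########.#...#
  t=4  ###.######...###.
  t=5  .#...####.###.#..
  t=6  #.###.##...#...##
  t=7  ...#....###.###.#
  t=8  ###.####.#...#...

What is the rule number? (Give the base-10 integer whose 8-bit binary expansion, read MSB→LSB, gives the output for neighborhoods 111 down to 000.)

147

  ###|#  b7=1 t=0,i=5
  ##.|.  b6=0 t=0,i=6
  #.#|.  b5=0 t=0,i=16
  #..|#  b4=1 t=0,i=1
  .##|.  b3=0 t=0,i=4
  .#.|.  b2=0 t=0,i=0
  ..#|#  b1=1 t=0,i=3
  ...|#  b0=1 t=0,i=2
  bits 10010011 = 147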